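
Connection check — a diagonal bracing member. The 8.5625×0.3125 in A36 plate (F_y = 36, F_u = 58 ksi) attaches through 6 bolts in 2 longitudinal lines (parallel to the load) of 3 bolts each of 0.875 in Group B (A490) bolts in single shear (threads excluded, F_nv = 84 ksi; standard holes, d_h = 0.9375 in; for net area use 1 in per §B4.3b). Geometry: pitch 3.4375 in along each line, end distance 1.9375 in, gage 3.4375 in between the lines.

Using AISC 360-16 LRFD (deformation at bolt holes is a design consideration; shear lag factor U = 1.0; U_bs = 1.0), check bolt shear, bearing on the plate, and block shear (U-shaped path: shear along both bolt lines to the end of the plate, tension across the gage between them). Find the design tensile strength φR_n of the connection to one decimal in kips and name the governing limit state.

122.4 kips (block shear governs)

Bolt shear: A_b = π(0.875)²/4 = 0.60132 in². φR_n = 0.75 × 84 × 0.60132 × 6 × 1 = 227.3 kips.
Bearing (0.3125 in plate, F_u = 58 ksi): end bolts L_c = 1.9375 − 0.9375/2 = 1.46875, R_n = min(1.2×1.46875×0.3125×58, 2.4×0.875×0.3125×58) = 31.945 kips/bolt; interior L_c = 3.4375 − 0.9375 = 2.5, R_n = 38.063 kips/bolt. φR_n = 0.75 × (2×31.945 + 4×38.063) = 162.1 kips.
Block shear: shear path 2×[1.9375+2×3.4375] = 2×8.8125 in, A_gv = 5.5078, A_nv = 2×(8.8125 − 2.5×1)×0.3125 = 3.9453 in²; tension across gage: (3.4375 − 1×1)×0.3125 = 0.76172 in². R_n = min(0.6×58×3.9453, 0.6×36×5.5078) + 1.0×58×0.76172 = min(137.3, 118.97) + 44.18 = 163.15 kips. φR_n = 0.75 × 163.15 = 122.4 kips.
Governing: min(227.3, 162.1, 122.4) = 122.4 kips → block shear.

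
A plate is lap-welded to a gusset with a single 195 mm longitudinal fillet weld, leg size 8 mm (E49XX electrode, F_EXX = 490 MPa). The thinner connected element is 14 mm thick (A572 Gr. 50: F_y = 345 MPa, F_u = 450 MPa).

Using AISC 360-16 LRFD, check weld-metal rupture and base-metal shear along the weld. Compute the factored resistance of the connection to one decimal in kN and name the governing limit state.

243.2 kN (weld metal governs)

Weld metal: throat = 0.707×8 = 5.656 mm, L = 195 mm. φR_n = 0.75 × 0.6 × 490 × 5.656 × 195 = 243.2 kN.
Base metal shear (14 mm plate): yield φR_n = 1.0×0.6×345×14×195 = 565.1 kN; rupture φR_n = 0.75×0.6×450×14×195 = 552.8 kN; take 552.8 kN (rupture).
Governing: min(243.2, 552.8) = 243.2 kN → weld metal.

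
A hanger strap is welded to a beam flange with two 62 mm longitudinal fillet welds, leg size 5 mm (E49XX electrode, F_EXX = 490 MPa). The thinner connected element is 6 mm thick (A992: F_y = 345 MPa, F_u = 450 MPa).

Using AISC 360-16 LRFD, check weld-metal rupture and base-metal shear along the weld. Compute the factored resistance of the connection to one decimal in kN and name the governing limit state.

96.7 kN (weld metal governs)

Weld metal: throat = 0.707×5 = 3.535 mm, L = 2×62 = 124 mm. φR_n = 0.75 × 0.6 × 490 × 3.535 × 124 = 96.7 kN.
Base metal shear (6 mm plate): yield φR_n = 1.0×0.6×345×6×124 = 154.0 kN; rupture φR_n = 0.75×0.6×450×6×124 = 150.7 kN; take 150.7 kN (rupture).
Governing: min(96.7, 150.7) = 96.7 kN → weld metal.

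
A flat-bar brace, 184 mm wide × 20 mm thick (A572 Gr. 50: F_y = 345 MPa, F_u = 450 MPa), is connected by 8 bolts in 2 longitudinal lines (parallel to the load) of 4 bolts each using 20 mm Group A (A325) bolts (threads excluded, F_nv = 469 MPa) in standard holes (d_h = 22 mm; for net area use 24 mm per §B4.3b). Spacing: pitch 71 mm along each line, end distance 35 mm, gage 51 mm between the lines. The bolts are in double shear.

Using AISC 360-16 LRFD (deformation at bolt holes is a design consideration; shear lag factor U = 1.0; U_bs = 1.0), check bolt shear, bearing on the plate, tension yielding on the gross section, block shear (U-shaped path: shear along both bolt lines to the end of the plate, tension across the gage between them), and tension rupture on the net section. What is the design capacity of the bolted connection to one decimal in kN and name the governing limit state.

918.0 kN (net-section rupture governs)

Bolt shear: A_b = π(20)²/4 = 314.16 mm². φR_n = 0.75 × 469 × 314.16 × 8 × 2 = 1768.1 kN.
Bearing (20 mm plate, F_u = 450 MPa): end bolts L_c = 35 − 22/2 = 24, R_n = min(1.2×24×20×450, 2.4×20×20×450) = 259.2 kN/bolt; interior L_c = 71 − 22 = 49, R_n = 432 kN/bolt. φR_n = 0.75 × (2×259.2 + 6×432) = 2332.8 kN.
Tension yield (gross): A_g = 184×20 = 3680 mm². φR_n = 0.90 × 345 × 3680 = 1142.6 kN.
Block shear: shear path 2×[35+3×71] = 2×248 mm, A_gv = 9920, A_nv = 2×(248 − 3.5×24)×20 = 6560 mm²; tension across gage: (51 − 1×24)×20 = 540 mm². R_n = min(0.6×450×6560, 0.6×345×9920) + 1.0×450×540 = min(1771.2, 2053.4) + 243 = 2014.2 kN. φR_n = 0.75 × 2014.2 = 1510.7 kN.
Tension rupture (net): A_n = (184 − 2×24)×20 = 2720 mm² (U = 1.0, A_e = A_n). φR_n = 0.75 × 450 × 2720 = 918.0 kN.
Governing: min(1768.1, 2332.8, 1142.6, 1510.7, 918.0) = 918.0 kN → net-section rupture.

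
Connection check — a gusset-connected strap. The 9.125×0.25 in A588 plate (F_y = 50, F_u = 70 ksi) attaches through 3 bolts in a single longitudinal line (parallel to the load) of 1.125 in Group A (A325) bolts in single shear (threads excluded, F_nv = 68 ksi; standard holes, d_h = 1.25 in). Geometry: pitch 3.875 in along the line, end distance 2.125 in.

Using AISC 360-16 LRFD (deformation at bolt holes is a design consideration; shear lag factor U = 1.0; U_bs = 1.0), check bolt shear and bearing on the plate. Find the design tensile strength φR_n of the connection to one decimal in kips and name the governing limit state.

94.5 kips (bearing governs)

Bolt shear: A_b = π(1.125)²/4 = 0.99402 in². φR_n = 0.75 × 68 × 0.99402 × 3 × 1 = 152.1 kips.
Bearing (0.25 in plate, F_u = 70 ksi): end bolts L_c = 2.125 − 1.25/2 = 1.5, R_n = min(1.2×1.5×0.25×70, 2.4×1.125×0.25×70) = 31.5 kips/bolt; interior L_c = 3.875 − 1.25 = 2.625, R_n = 47.25 kips/bolt. φR_n = 0.75 × (1×31.5 + 2×47.25) = 94.5 kips.
Governing: min(152.1, 94.5) = 94.5 kips → bearing.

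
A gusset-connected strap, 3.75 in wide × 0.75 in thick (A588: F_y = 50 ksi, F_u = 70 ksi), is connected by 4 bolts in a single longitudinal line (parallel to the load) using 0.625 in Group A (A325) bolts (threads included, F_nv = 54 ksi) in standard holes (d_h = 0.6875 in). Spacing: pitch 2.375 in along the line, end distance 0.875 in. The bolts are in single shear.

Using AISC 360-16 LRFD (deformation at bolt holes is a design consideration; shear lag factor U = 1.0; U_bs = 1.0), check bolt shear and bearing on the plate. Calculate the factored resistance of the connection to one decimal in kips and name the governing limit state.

49.7 kips (bolt shear governs)

Bolt shear: A_b = π(0.625)²/4 = 0.3068 in². φR_n = 0.75 × 54 × 0.3068 × 4 × 1 = 49.7 kips.
Bearing (0.75 in plate, F_u = 70 ksi): end bolts L_c = 0.875 − 0.6875/2 = 0.53125, R_n = min(1.2×0.53125×0.75×70, 2.4×0.625×0.75×70) = 33.469 kips/bolt; interior L_c = 2.375 − 0.6875 = 1.6875, R_n = 78.75 kips/bolt. φR_n = 0.75 × (1×33.469 + 3×78.75) = 202.3 kips.
Governing: min(49.7, 202.3) = 49.7 kips → bolt shear.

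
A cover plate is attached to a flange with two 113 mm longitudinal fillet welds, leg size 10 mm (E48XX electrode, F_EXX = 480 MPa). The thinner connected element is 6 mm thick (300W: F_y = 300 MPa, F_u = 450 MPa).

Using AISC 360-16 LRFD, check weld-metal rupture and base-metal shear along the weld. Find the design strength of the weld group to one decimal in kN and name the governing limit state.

Weld metal: throat = 0.707×10 = 7.07 mm, L = 2×113 = 226 mm. φR_n = 0.75 × 0.6 × 480 × 7.07 × 226 = 345.1 kN.
Base metal shear (6 mm plate): yield φR_n = 1.0×0.6×300×6×226 = 244.1 kN; rupture φR_n = 0.75×0.6×450×6×226 = 274.6 kN; take 244.1 kN (yield).
Governing: min(345.1, 244.1) = 244.1 kN → base-metal shear.

244.1 kN (base-metal shear governs)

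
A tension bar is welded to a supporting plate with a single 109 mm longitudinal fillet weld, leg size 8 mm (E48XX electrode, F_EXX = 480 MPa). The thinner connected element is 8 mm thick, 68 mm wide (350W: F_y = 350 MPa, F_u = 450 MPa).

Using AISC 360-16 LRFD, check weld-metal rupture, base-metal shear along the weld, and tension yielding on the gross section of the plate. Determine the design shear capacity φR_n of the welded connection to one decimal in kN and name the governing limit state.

Weld metal: throat = 0.707×8 = 5.656 mm, L = 109 mm. φR_n = 0.75 × 0.6 × 480 × 5.656 × 109 = 133.2 kN.
Base metal shear (8 mm plate): yield φR_n = 1.0×0.6×350×8×109 = 183.1 kN; rupture φR_n = 0.75×0.6×450×8×109 = 176.6 kN; take 176.6 kN (rupture).
Tension yield (gross): A_g = 68×8 = 544 mm². φR_n = 0.90 × 350 × 544 = 171.4 kN.
Governing: min(133.2, 176.6, 171.4) = 133.2 kN → weld metal.

133.2 kN (weld metal governs)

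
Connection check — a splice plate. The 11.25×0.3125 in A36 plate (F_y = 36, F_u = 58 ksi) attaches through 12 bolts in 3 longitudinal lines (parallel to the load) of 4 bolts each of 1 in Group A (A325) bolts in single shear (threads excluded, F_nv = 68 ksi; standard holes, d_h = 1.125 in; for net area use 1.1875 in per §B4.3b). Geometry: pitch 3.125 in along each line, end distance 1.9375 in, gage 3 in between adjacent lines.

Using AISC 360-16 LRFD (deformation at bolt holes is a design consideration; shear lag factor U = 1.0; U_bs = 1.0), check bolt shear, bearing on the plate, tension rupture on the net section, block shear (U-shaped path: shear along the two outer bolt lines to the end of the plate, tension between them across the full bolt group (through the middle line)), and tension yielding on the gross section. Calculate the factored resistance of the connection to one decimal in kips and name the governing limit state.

104.5 kips (net-section rupture governs)

Bolt shear: A_b = π(1)²/4 = 0.7854 in². φR_n = 0.75 × 68 × 0.7854 × 12 × 1 = 480.7 kips.
Bearing (0.3125 in plate, F_u = 58 ksi): end bolts L_c = 1.9375 − 1.125/2 = 1.375, R_n = min(1.2×1.375×0.3125×58, 2.4×1×0.3125×58) = 29.906 kips/bolt; interior L_c = 3.125 − 1.125 = 2, R_n = 43.5 kips/bolt. φR_n = 0.75 × (3×29.906 + 9×43.5) = 360.9 kips.
Tension rupture (net): A_n = (11.25 − 3×1.1875)×0.3125 = 2.4023 in² (U = 1.0, A_e = A_n). φR_n = 0.75 × 58 × 2.4023 = 104.5 kips.
Block shear: shear path 2×[1.9375+3×3.125] = 2×11.3125 in, A_gv = 7.0703, A_nv = 2×(11.3125 − 3.5×1.1875)×0.3125 = 4.4727 in²; tension across gage: (6 − 2×1.1875)×0.3125 = 1.1328 in². R_n = min(0.6×58×4.4727, 0.6×36×7.0703) + 1.0×58×1.1328 = min(155.65, 152.72) + 65.702 = 218.42 kips. φR_n = 0.75 × 218.42 = 163.8 kips.
Tension yield (gross): A_g = 11.25×0.3125 = 3.5156 in². φR_n = 0.90 × 36 × 3.5156 = 113.9 kips.
Governing: min(480.7, 360.9, 104.5, 163.8, 113.9) = 104.5 kips → net-section rupture.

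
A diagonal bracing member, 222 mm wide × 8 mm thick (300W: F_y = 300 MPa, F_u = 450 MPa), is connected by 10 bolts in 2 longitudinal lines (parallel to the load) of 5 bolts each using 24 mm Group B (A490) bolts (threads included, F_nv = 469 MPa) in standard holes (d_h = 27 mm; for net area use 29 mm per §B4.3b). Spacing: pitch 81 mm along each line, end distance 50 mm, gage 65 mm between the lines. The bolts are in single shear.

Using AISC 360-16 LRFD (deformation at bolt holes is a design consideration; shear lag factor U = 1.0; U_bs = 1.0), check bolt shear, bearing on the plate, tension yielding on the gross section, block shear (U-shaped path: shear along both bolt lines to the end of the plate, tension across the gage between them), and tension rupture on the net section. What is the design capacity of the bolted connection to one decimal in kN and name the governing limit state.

442.8 kN (net-section rupture governs)

Bolt shear: A_b = π(24)²/4 = 452.39 mm². φR_n = 0.75 × 469 × 452.39 × 10 × 1 = 1591.3 kN.
Bearing (8 mm plate, F_u = 450 MPa): end bolts L_c = 50 − 27/2 = 36.5, R_n = min(1.2×36.5×8×450, 2.4×24×8×450) = 157.68 kN/bolt; interior L_c = 81 − 27 = 54, R_n = 207.36 kN/bolt. φR_n = 0.75 × (2×157.68 + 8×207.36) = 1480.7 kN.
Tension yield (gross): A_g = 222×8 = 1776 mm². φR_n = 0.90 × 300 × 1776 = 479.5 kN.
Block shear: shear path 2×[50+4×81] = 2×374 mm, A_gv = 5984, A_nv = 2×(374 − 4.5×29)×8 = 3896 mm²; tension across gage: (65 − 1×29)×8 = 288 mm². R_n = min(0.6×450×3896, 0.6×300×5984) + 1.0×450×288 = min(1051.9, 1077.1) + 129.6 = 1181.5 kN. φR_n = 0.75 × 1181.5 = 886.1 kN.
Tension rupture (net): A_n = (222 − 2×29)×8 = 1312 mm² (U = 1.0, A_e = A_n). φR_n = 0.75 × 450 × 1312 = 442.8 kN.
Governing: min(1591.3, 1480.7, 479.5, 886.1, 442.8) = 442.8 kN → net-section rupture.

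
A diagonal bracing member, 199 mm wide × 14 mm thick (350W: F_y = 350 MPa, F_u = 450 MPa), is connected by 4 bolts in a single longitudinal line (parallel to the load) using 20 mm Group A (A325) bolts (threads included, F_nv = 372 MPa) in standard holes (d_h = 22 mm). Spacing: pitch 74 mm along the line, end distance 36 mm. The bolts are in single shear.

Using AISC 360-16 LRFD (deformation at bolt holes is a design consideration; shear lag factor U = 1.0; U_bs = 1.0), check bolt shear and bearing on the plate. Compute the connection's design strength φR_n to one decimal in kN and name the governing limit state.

350.6 kN (bolt shear governs)

Bolt shear: A_b = π(20)²/4 = 314.16 mm². φR_n = 0.75 × 372 × 314.16 × 4 × 1 = 350.6 kN.
Bearing (14 mm plate, F_u = 450 MPa): end bolts L_c = 36 − 22/2 = 25, R_n = min(1.2×25×14×450, 2.4×20×14×450) = 189 kN/bolt; interior L_c = 74 − 22 = 52, R_n = 302.4 kN/bolt. φR_n = 0.75 × (1×189 + 3×302.4) = 822.2 kN.
Governing: min(350.6, 822.2) = 350.6 kN → bolt shear.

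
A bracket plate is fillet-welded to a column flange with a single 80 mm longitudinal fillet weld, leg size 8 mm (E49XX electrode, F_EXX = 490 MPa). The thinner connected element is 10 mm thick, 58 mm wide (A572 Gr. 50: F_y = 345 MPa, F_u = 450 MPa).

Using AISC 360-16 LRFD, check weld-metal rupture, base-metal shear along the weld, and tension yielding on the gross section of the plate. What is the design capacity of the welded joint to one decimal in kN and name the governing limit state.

99.8 kN (weld metal governs)

Weld metal: throat = 0.707×8 = 5.656 mm, L = 80 mm. φR_n = 0.75 × 0.6 × 490 × 5.656 × 80 = 99.8 kN.
Base metal shear (10 mm plate): yield φR_n = 1.0×0.6×345×10×80 = 165.6 kN; rupture φR_n = 0.75×0.6×450×10×80 = 162.0 kN; take 162.0 kN (rupture).
Tension yield (gross): A_g = 58×10 = 580 mm². φR_n = 0.90 × 345 × 580 = 180.1 kN.
Governing: min(99.8, 162.0, 180.1) = 99.8 kN → weld metal.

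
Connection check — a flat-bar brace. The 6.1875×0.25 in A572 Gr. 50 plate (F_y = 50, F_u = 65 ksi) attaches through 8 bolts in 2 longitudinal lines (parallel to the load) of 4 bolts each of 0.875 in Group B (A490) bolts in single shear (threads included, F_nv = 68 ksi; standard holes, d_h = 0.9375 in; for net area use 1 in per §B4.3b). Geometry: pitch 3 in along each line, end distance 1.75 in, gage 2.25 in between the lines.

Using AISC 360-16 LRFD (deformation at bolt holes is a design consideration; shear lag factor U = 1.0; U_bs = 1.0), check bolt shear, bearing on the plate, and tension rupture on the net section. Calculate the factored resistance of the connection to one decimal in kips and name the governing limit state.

51.0 kips (net-section rupture governs)

Bolt shear: A_b = π(0.875)²/4 = 0.60132 in². φR_n = 0.75 × 68 × 0.60132 × 8 × 1 = 245.3 kips.
Bearing (0.25 in plate, F_u = 65 ksi): end bolts L_c = 1.75 − 0.9375/2 = 1.28125, R_n = min(1.2×1.28125×0.25×65, 2.4×0.875×0.25×65) = 24.984 kips/bolt; interior L_c = 3 − 0.9375 = 2.0625, R_n = 34.125 kips/bolt. φR_n = 0.75 × (2×24.984 + 6×34.125) = 191.0 kips.
Tension rupture (net): A_n = (6.1875 − 2×1)×0.25 = 1.0469 in² (U = 1.0, A_e = A_n). φR_n = 0.75 × 65 × 1.0469 = 51.0 kips.
Governing: min(245.3, 191.0, 51.0) = 51.0 kips → net-section rupture.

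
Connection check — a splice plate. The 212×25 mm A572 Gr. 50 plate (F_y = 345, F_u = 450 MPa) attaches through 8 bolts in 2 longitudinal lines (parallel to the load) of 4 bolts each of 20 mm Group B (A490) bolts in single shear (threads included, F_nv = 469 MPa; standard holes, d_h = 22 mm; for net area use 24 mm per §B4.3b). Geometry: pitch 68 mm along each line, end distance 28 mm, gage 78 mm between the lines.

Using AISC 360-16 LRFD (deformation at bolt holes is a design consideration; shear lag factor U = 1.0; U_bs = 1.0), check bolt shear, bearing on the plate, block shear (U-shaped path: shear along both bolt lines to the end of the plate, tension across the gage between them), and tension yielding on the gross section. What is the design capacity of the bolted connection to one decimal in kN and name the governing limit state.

Bolt shear: A_b = π(20)²/4 = 314.16 mm². φR_n = 0.75 × 469 × 314.16 × 8 × 1 = 884.0 kN.
Bearing (25 mm plate, F_u = 450 MPa): end bolts L_c = 28 − 22/2 = 17, R_n = min(1.2×17×25×450, 2.4×20×25×450) = 229.5 kN/bolt; interior L_c = 68 − 22 = 46, R_n = 540 kN/bolt. φR_n = 0.75 × (2×229.5 + 6×540) = 2774.3 kN.
Block shear: shear path 2×[28+3×68] = 2×232 mm, A_gv = 11600, A_nv = 2×(232 − 3.5×24)×25 = 7400 mm²; tension across gage: (78 − 1×24)×25 = 1350 mm². R_n = min(0.6×450×7400, 0.6×345×11600) + 1.0×450×1350 = min(1998, 2401.2) + 607.5 = 2605.5 kN. φR_n = 0.75 × 2605.5 = 1954.1 kN.
Tension yield (gross): A_g = 212×25 = 5300 mm². φR_n = 0.90 × 345 × 5300 = 1645.7 kN.
Governing: min(884.0, 2774.3, 1954.1, 1645.7) = 884.0 kN → bolt shear.

884.0 kN (bolt shear governs)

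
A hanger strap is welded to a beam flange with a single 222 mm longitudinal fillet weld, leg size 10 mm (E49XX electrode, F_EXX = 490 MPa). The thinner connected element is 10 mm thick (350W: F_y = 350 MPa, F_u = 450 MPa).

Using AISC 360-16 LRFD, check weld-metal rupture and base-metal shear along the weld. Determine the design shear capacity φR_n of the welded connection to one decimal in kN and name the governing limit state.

346.1 kN (weld metal governs)

Weld metal: throat = 0.707×10 = 7.07 mm, L = 222 mm. φR_n = 0.75 × 0.6 × 490 × 7.07 × 222 = 346.1 kN.
Base metal shear (10 mm plate): yield φR_n = 1.0×0.6×350×10×222 = 466.2 kN; rupture φR_n = 0.75×0.6×450×10×222 = 449.6 kN; take 449.6 kN (rupture).
Governing: min(346.1, 449.6) = 346.1 kN → weld metal.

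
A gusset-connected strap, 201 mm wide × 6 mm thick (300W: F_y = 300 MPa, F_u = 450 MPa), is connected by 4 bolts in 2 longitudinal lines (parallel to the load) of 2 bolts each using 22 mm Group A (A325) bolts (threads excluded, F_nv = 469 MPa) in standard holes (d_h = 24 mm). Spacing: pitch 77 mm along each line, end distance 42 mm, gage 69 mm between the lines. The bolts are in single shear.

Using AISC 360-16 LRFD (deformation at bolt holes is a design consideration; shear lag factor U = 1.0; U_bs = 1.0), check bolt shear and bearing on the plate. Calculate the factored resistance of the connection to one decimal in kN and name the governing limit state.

359.6 kN (bearing governs)

Bolt shear: A_b = π(22)²/4 = 380.13 mm². φR_n = 0.75 × 469 × 380.13 × 4 × 1 = 534.8 kN.
Bearing (6 mm plate, F_u = 450 MPa): end bolts L_c = 42 − 24/2 = 30, R_n = min(1.2×30×6×450, 2.4×22×6×450) = 97.2 kN/bolt; interior L_c = 77 − 24 = 53, R_n = 142.56 kN/bolt. φR_n = 0.75 × (2×97.2 + 2×142.56) = 359.6 kN.
Governing: min(534.8, 359.6) = 359.6 kN → bearing.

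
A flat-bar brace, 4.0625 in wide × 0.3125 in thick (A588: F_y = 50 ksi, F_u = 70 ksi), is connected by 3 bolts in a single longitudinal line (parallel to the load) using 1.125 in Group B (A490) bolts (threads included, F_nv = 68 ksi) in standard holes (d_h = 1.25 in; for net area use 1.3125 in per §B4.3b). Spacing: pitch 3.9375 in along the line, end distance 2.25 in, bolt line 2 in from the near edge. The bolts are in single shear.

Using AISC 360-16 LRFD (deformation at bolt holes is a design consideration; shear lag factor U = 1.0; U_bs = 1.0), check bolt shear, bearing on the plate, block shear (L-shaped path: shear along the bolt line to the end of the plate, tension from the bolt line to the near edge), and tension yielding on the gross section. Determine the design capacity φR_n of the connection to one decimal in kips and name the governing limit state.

Bolt shear: A_b = π(1.125)²/4 = 0.99402 in². φR_n = 0.75 × 68 × 0.99402 × 3 × 1 = 152.1 kips.
Bearing (0.3125 in plate, F_u = 70 ksi): end bolts L_c = 2.25 − 1.25/2 = 1.625, R_n = min(1.2×1.625×0.3125×70, 2.4×1.125×0.3125×70) = 42.656 kips/bolt; interior L_c = 3.9375 − 1.25 = 2.6875, R_n = 59.063 kips/bolt. φR_n = 0.75 × (1×42.656 + 2×59.063) = 120.6 kips.
Block shear: shear path 1×[2.25+2×3.9375] = 1×10.125 in, A_gv = 3.1641, A_nv = 1×(10.125 − 2.5×1.3125)×0.3125 = 2.1387 in²; tension to near edge: (2 − 0.5×1.3125)×0.3125 = 0.41992 in². R_n = min(0.6×70×2.1387, 0.6×50×3.1641) + 1.0×70×0.41992 = min(89.825, 94.923) + 29.394 = 119.22 kips. φR_n = 0.75 × 119.22 = 89.4 kips.
Tension yield (gross): A_g = 4.0625×0.3125 = 1.2695 in². φR_n = 0.90 × 50 × 1.2695 = 57.1 kips.
Governing: min(152.1, 120.6, 89.4, 57.1) = 57.1 kips → gross-section yield.

57.1 kips (gross-section yield governs)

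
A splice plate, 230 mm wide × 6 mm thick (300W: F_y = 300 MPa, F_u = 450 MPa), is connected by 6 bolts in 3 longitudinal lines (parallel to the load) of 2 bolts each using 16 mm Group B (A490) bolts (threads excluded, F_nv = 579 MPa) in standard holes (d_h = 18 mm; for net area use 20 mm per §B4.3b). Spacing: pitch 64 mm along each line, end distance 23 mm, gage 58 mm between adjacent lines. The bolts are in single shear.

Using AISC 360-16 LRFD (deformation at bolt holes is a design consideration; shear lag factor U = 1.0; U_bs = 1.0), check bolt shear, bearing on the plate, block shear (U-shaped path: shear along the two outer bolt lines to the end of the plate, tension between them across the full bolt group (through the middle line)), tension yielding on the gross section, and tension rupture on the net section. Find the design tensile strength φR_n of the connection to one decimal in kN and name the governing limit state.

292.4 kN (block shear governs)

Bolt shear: A_b = π(16)²/4 = 201.06 mm². φR_n = 0.75 × 579 × 201.06 × 6 × 1 = 523.9 kN.
Bearing (6 mm plate, F_u = 450 MPa): end bolts L_c = 23 − 18/2 = 14, R_n = min(1.2×14×6×450, 2.4×16×6×450) = 45.36 kN/bolt; interior L_c = 64 − 18 = 46, R_n = 103.68 kN/bolt. φR_n = 0.75 × (3×45.36 + 3×103.68) = 335.3 kN.
Block shear: shear path 2×[23+1×64] = 2×87 mm, A_gv = 1044, A_nv = 2×(87 − 1.5×20)×6 = 684 mm²; tension across gage: (116 − 2×20)×6 = 456 mm². R_n = min(0.6×450×684, 0.6×300×1044) + 1.0×450×456 = min(184.68, 187.92) + 205.2 = 389.88 kN. φR_n = 0.75 × 389.88 = 292.4 kN.
Tension yield (gross): A_g = 230×6 = 1380 mm². φR_n = 0.90 × 300 × 1380 = 372.6 kN.
Tension rupture (net): A_n = (230 − 3×20)×6 = 1020 mm² (U = 1.0, A_e = A_n). φR_n = 0.75 × 450 × 1020 = 344.3 kN.
Governing: min(523.9, 335.3, 292.4, 372.6, 344.3) = 292.4 kN → block shear.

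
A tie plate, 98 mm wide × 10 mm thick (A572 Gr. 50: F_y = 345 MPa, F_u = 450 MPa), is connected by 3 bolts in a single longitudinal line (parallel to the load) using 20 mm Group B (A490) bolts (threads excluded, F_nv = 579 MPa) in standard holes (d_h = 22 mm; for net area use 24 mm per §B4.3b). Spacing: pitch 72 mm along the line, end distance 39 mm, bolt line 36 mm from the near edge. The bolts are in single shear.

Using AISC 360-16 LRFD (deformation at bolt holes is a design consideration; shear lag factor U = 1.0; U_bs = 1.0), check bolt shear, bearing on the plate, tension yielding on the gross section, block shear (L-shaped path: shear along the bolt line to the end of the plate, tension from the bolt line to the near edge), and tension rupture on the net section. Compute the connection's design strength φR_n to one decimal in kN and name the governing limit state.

249.8 kN (net-section rupture governs)

Bolt shear: A_b = π(20)²/4 = 314.16 mm². φR_n = 0.75 × 579 × 314.16 × 3 × 1 = 409.3 kN.
Bearing (10 mm plate, F_u = 450 MPa): end bolts L_c = 39 − 22/2 = 28, R_n = min(1.2×28×10×450, 2.4×20×10×450) = 151.2 kN/bolt; interior L_c = 72 − 22 = 50, R_n = 216 kN/bolt. φR_n = 0.75 × (1×151.2 + 2×216) = 437.4 kN.
Tension yield (gross): A_g = 98×10 = 980 mm². φR_n = 0.90 × 345 × 980 = 304.3 kN.
Block shear: shear path 1×[39+2×72] = 1×183 mm, A_gv = 1830, A_nv = 1×(183 − 2.5×24)×10 = 1230 mm²; tension to near edge: (36 − 0.5×24)×10 = 240 mm². R_n = min(0.6×450×1230, 0.6×345×1830) + 1.0×450×240 = min(332.1, 378.81) + 108 = 440.1 kN. φR_n = 0.75 × 440.1 = 330.1 kN.
Tension rupture (net): A_n = (98 − 1×24)×10 = 740 mm² (U = 1.0, A_e = A_n). φR_n = 0.75 × 450 × 740 = 249.8 kN.
Governing: min(409.3, 437.4, 304.3, 330.1, 249.8) = 249.8 kN → net-section rupture.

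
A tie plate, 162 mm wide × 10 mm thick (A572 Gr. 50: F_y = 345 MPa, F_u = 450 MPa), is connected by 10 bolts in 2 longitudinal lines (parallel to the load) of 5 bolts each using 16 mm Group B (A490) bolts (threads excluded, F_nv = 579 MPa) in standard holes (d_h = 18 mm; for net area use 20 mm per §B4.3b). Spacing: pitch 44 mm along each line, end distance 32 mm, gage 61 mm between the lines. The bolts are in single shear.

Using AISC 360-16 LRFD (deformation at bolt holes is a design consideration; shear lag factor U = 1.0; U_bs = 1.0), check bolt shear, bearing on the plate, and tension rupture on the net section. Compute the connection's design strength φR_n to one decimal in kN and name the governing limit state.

411.8 kN (net-section rupture governs)

Bolt shear: A_b = π(16)²/4 = 201.06 mm². φR_n = 0.75 × 579 × 201.06 × 10 × 1 = 873.1 kN.
Bearing (10 mm plate, F_u = 450 MPa): end bolts L_c = 32 − 18/2 = 23, R_n = min(1.2×23×10×450, 2.4×16×10×450) = 124.2 kN/bolt; interior L_c = 44 − 18 = 26, R_n = 140.4 kN/bolt. φR_n = 0.75 × (2×124.2 + 8×140.4) = 1028.7 kN.
Tension rupture (net): A_n = (162 − 2×20)×10 = 1220 mm² (U = 1.0, A_e = A_n). φR_n = 0.75 × 450 × 1220 = 411.8 kN.
Governing: min(873.1, 1028.7, 411.8) = 411.8 kN → net-section rupture.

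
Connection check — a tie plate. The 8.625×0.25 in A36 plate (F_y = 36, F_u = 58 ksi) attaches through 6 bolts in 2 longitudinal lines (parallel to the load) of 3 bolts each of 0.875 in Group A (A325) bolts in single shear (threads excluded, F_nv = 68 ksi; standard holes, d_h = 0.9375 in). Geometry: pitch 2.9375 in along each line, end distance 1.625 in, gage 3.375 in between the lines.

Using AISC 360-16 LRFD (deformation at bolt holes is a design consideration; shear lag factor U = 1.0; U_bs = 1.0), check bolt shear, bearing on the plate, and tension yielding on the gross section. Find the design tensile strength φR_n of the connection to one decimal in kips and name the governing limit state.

69.9 kips (gross-section yield governs)

Bolt shear: A_b = π(0.875)²/4 = 0.60132 in². φR_n = 0.75 × 68 × 0.60132 × 6 × 1 = 184.0 kips.
Bearing (0.25 in plate, F_u = 58 ksi): end bolts L_c = 1.625 − 0.9375/2 = 1.15625, R_n = min(1.2×1.15625×0.25×58, 2.4×0.875×0.25×58) = 20.119 kips/bolt; interior L_c = 2.9375 − 0.9375 = 2, R_n = 30.45 kips/bolt. φR_n = 0.75 × (2×20.119 + 4×30.45) = 121.5 kips.
Tension yield (gross): A_g = 8.625×0.25 = 2.1563 in². φR_n = 0.90 × 36 × 2.1563 = 69.9 kips.
Governing: min(184.0, 121.5, 69.9) = 69.9 kips → gross-section yield.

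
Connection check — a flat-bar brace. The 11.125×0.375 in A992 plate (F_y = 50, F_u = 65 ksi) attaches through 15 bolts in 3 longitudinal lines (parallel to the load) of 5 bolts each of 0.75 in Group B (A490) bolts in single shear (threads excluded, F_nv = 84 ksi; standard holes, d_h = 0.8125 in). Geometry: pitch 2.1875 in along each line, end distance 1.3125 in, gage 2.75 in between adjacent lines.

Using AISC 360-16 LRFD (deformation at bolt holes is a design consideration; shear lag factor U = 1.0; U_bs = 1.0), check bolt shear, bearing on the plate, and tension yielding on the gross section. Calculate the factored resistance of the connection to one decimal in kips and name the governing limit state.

187.7 kips (gross-section yield governs)

Bolt shear: A_b = π(0.75)²/4 = 0.44179 in². φR_n = 0.75 × 84 × 0.44179 × 15 × 1 = 417.5 kips.
Bearing (0.375 in plate, F_u = 65 ksi): end bolts L_c = 1.3125 − 0.8125/2 = 0.90625, R_n = min(1.2×0.90625×0.375×65, 2.4×0.75×0.375×65) = 26.508 kips/bolt; interior L_c = 2.1875 − 0.8125 = 1.375, R_n = 40.219 kips/bolt. φR_n = 0.75 × (3×26.508 + 12×40.219) = 421.6 kips.
Tension yield (gross): A_g = 11.125×0.375 = 4.1719 in². φR_n = 0.90 × 50 × 4.1719 = 187.7 kips.
Governing: min(417.5, 421.6, 187.7) = 187.7 kips → gross-section yield.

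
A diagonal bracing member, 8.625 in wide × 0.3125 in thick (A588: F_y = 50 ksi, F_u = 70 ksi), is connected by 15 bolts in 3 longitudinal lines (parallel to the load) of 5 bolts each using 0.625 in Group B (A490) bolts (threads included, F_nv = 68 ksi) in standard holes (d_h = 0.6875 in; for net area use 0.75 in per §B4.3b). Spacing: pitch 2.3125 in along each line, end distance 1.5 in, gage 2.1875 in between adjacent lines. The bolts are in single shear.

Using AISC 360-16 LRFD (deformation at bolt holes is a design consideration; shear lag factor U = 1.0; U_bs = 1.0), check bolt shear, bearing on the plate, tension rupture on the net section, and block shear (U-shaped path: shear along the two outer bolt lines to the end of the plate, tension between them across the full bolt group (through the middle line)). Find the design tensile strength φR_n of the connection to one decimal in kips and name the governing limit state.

104.6 kips (net-section rupture governs)

Bolt shear: A_b = π(0.625)²/4 = 0.3068 in². φR_n = 0.75 × 68 × 0.3068 × 15 × 1 = 234.7 kips.
Bearing (0.3125 in plate, F_u = 70 ksi): end bolts L_c = 1.5 − 0.6875/2 = 1.15625, R_n = min(1.2×1.15625×0.3125×70, 2.4×0.625×0.3125×70) = 30.352 kips/bolt; interior L_c = 2.3125 − 0.6875 = 1.625, R_n = 32.813 kips/bolt. φR_n = 0.75 × (3×30.352 + 12×32.813) = 363.6 kips.
Tension rupture (net): A_n = (8.625 − 3×0.75)×0.3125 = 1.9922 in² (U = 1.0, A_e = A_n). φR_n = 0.75 × 70 × 1.9922 = 104.6 kips.
Block shear: shear path 2×[1.5+4×2.3125] = 2×10.75 in, A_gv = 6.7188, A_nv = 2×(10.75 − 4.5×0.75)×0.3125 = 4.6094 in²; tension across gage: (4.375 − 2×0.75)×0.3125 = 0.89844 in². R_n = min(0.6×70×4.6094, 0.6×50×6.7188) + 1.0×70×0.89844 = min(193.59, 201.56) + 62.891 = 256.48 kips. φR_n = 0.75 × 256.48 = 192.4 kips.
Governing: min(234.7, 363.6, 104.6, 192.4) = 104.6 kips → net-section rupture.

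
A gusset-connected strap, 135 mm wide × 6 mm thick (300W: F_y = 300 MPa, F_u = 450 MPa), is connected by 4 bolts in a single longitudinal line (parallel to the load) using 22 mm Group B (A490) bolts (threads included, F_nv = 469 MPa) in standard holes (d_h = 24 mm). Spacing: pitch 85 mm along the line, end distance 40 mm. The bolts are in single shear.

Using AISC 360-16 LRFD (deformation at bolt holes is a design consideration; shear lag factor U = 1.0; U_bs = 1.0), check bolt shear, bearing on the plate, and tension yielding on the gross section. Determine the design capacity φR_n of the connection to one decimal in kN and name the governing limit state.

Bolt shear: A_b = π(22)²/4 = 380.13 mm². φR_n = 0.75 × 469 × 380.13 × 4 × 1 = 534.8 kN.
Bearing (6 mm plate, F_u = 450 MPa): end bolts L_c = 40 − 24/2 = 28, R_n = min(1.2×28×6×450, 2.4×22×6×450) = 90.72 kN/bolt; interior L_c = 85 − 24 = 61, R_n = 142.56 kN/bolt. φR_n = 0.75 × (1×90.72 + 3×142.56) = 388.8 kN.
Tension yield (gross): A_g = 135×6 = 810 mm². φR_n = 0.90 × 300 × 810 = 218.7 kN.
Governing: min(534.8, 388.8, 218.7) = 218.7 kN → gross-section yield.

218.7 kN (gross-section yield governs)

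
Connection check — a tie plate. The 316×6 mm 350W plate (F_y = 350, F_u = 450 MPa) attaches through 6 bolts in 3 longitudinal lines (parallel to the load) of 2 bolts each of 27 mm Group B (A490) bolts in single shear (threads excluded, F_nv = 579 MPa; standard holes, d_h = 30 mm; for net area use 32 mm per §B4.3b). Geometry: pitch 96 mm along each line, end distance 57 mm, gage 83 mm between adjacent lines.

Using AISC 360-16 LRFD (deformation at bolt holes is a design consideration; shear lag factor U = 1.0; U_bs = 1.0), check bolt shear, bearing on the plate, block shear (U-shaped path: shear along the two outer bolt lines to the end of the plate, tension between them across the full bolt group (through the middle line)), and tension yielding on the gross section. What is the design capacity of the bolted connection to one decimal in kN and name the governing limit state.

Bolt shear: A_b = π(27)²/4 = 572.56 mm². φR_n = 0.75 × 579 × 572.56 × 6 × 1 = 1491.8 kN.
Bearing (6 mm plate, F_u = 450 MPa): end bolts L_c = 57 − 30/2 = 42, R_n = min(1.2×42×6×450, 2.4×27×6×450) = 136.08 kN/bolt; interior L_c = 96 − 30 = 66, R_n = 174.96 kN/bolt. φR_n = 0.75 × (3×136.08 + 3×174.96) = 699.8 kN.
Block shear: shear path 2×[57+1×96] = 2×153 mm, A_gv = 1836, A_nv = 2×(153 − 1.5×32)×6 = 1260 mm²; tension across gage: (166 − 2×32)×6 = 612 mm². R_n = min(0.6×450×1260, 0.6×350×1836) + 1.0×450×612 = min(340.2, 385.56) + 275.4 = 615.6 kN. φR_n = 0.75 × 615.6 = 461.7 kN.
Tension yield (gross): A_g = 316×6 = 1896 mm². φR_n = 0.90 × 350 × 1896 = 597.2 kN.
Governing: min(1491.8, 699.8, 461.7, 597.2) = 461.7 kN → block shear.

461.7 kN (block shear governs)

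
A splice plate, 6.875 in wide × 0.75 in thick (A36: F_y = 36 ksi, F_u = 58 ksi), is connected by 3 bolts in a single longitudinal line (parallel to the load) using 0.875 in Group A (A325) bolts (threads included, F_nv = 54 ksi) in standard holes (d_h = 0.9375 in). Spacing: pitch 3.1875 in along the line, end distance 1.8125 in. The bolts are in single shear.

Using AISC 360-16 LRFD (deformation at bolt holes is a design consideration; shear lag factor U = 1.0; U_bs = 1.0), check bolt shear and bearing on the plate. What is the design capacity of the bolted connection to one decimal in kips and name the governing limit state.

Bolt shear: A_b = π(0.875)²/4 = 0.60132 in². φR_n = 0.75 × 54 × 0.60132 × 3 × 1 = 73.1 kips.
Bearing (0.75 in plate, F_u = 58 ksi): end bolts L_c = 1.8125 − 0.9375/2 = 1.34375, R_n = min(1.2×1.34375×0.75×58, 2.4×0.875×0.75×58) = 70.144 kips/bolt; interior L_c = 3.1875 − 0.9375 = 2.25, R_n = 91.35 kips/bolt. φR_n = 0.75 × (1×70.144 + 2×91.35) = 189.6 kips.
Governing: min(73.1, 189.6) = 73.1 kips → bolt shear.

73.1 kips (bolt shear governs)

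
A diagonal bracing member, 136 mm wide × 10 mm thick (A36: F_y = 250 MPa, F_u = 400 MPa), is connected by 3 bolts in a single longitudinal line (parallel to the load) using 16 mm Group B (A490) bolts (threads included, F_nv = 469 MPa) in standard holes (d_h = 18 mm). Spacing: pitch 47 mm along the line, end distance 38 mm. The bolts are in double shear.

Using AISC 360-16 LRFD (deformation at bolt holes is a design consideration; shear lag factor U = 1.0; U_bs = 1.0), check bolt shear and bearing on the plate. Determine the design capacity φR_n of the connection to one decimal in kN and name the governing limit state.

313.2 kN (bearing governs)

Bolt shear: A_b = π(16)²/4 = 201.06 mm². φR_n = 0.75 × 469 × 201.06 × 3 × 2 = 424.3 kN.
Bearing (10 mm plate, F_u = 400 MPa): end bolts L_c = 38 − 18/2 = 29, R_n = min(1.2×29×10×400, 2.4×16×10×400) = 139.2 kN/bolt; interior L_c = 47 − 18 = 29, R_n = 139.2 kN/bolt. φR_n = 0.75 × (1×139.2 + 2×139.2) = 313.2 kN.
Governing: min(424.3, 313.2) = 313.2 kN → bearing.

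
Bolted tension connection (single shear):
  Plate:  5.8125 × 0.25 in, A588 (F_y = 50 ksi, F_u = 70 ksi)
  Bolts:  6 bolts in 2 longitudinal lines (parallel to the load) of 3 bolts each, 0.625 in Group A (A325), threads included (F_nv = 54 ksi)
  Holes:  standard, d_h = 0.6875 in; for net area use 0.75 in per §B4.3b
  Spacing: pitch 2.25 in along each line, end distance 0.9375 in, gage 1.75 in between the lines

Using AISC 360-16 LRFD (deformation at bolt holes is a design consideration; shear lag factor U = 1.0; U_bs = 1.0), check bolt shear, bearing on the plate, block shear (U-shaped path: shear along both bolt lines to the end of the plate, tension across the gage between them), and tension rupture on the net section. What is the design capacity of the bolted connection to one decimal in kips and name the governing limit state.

Bolt shear: A_b = π(0.625)²/4 = 0.3068 in². φR_n = 0.75 × 54 × 0.3068 × 6 × 1 = 74.6 kips.
Bearing (0.25 in plate, F_u = 70 ksi): end bolts L_c = 0.9375 − 0.6875/2 = 0.59375, R_n = min(1.2×0.59375×0.25×70, 2.4×0.625×0.25×70) = 12.469 kips/bolt; interior L_c = 2.25 − 0.6875 = 1.5625, R_n = 26.25 kips/bolt. φR_n = 0.75 × (2×12.469 + 4×26.25) = 97.5 kips.
Block shear: shear path 2×[0.9375+2×2.25] = 2×5.4375 in, A_gv = 2.7188, A_nv = 2×(5.4375 − 2.5×0.75)×0.25 = 1.7813 in²; tension across gage: (1.75 − 1×0.75)×0.25 = 0.25 in². R_n = min(0.6×70×1.7813, 0.6×50×2.7188) + 1.0×70×0.25 = min(74.815, 81.564) + 17.5 = 92.315 kips. φR_n = 0.75 × 92.315 = 69.2 kips.
Tension rupture (net): A_n = (5.8125 − 2×0.75)×0.25 = 1.0781 in² (U = 1.0, A_e = A_n). φR_n = 0.75 × 70 × 1.0781 = 56.6 kips.
Governing: min(74.6, 97.5, 69.2, 56.6) = 56.6 kips → net-section rupture.

56.6 kips (net-section rupture governs)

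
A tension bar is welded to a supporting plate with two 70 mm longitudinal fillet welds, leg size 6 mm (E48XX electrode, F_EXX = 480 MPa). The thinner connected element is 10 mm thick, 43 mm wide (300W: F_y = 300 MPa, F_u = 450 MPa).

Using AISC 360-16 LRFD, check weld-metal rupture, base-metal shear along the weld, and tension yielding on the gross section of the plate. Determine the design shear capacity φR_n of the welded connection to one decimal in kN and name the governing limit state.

Weld metal: throat = 0.707×6 = 4.242 mm, L = 2×70 = 140 mm. φR_n = 0.75 × 0.6 × 480 × 4.242 × 140 = 128.3 kN.
Base metal shear (10 mm plate): yield φR_n = 1.0×0.6×300×10×140 = 252.0 kN; rupture φR_n = 0.75×0.6×450×10×140 = 283.5 kN; take 252.0 kN (yield).
Tension yield (gross): A_g = 43×10 = 430 mm². φR_n = 0.90 × 300 × 430 = 116.1 kN.
Governing: min(128.3, 252.0, 116.1) = 116.1 kN → gross-section yield.

116.1 kN (gross-section yield governs)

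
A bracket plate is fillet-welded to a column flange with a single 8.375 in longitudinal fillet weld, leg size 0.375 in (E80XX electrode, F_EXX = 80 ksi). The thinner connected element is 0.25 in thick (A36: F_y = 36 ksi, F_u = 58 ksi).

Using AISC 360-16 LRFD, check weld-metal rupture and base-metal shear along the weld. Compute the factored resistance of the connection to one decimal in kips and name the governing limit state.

Weld metal: throat = 0.707×0.375 = 0.26513 in, L = 8.375 in. φR_n = 0.75 × 0.6 × 80 × 0.26513 × 8.375 = 79.9 kips.
Base metal shear (0.25 in plate): yield φR_n = 1.0×0.6×36×0.25×8.375 = 45.2 kips; rupture φR_n = 0.75×0.6×58×0.25×8.375 = 54.6 kips; take 45.2 kips (yield).
Governing: min(79.9, 45.2) = 45.2 kips → base-metal shear.

45.2 kips (base-metal shear governs)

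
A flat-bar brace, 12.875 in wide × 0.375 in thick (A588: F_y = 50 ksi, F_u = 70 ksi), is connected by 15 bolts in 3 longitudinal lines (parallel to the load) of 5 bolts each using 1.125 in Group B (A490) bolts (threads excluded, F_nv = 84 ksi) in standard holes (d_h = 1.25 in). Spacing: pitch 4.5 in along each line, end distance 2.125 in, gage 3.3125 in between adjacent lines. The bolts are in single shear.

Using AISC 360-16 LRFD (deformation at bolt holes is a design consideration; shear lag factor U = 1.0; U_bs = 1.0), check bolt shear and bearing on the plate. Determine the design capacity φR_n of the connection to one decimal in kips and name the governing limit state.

Bolt shear: A_b = π(1.125)²/4 = 0.99402 in². φR_n = 0.75 × 84 × 0.99402 × 15 × 1 = 939.3 kips.
Bearing (0.375 in plate, F_u = 70 ksi): end bolts L_c = 2.125 − 1.25/2 = 1.5, R_n = min(1.2×1.5×0.375×70, 2.4×1.125×0.375×70) = 47.25 kips/bolt; interior L_c = 4.5 − 1.25 = 3.25, R_n = 70.875 kips/bolt. φR_n = 0.75 × (3×47.25 + 12×70.875) = 744.2 kips.
Governing: min(939.3, 744.2) = 744.2 kips → bearing.

744.2 kips (bearing governs)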